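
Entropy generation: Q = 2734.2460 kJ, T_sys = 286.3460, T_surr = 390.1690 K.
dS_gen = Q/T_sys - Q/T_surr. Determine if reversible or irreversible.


dS_sys = 2734.2460/286.3460 = 9.5487 kJ/K
dS_surr = -2734.2460/390.1690 = -7.0079 kJ/K
dS_gen = 9.5487 - 7.0079 = 2.5409 kJ/K (irreversible)

dS_gen = 2.5409 kJ/K, irreversible


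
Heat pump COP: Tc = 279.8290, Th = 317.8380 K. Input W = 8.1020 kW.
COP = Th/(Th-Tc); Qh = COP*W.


COP = 317.8380 / 38.0090 = 8.3622
Qh = 8.3622 * 8.1020 = 67.7504 kW

COP = 8.3622, Qh = 67.7504 kW


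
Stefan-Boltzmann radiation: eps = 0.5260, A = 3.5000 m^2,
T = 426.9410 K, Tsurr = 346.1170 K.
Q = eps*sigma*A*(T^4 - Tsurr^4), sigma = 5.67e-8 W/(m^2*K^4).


T^4 = 3.3225e+10
Tsurr^4 = 1.4351e+10
Q = 0.5260 * 5.67e-8 * 3.5000 * 1.8874e+10 = 1970.1755 W

1970.1755 W


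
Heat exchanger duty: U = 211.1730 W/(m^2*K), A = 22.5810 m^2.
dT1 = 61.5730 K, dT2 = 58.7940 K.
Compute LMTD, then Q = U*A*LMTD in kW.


LMTD = 60.1728 K
Q = 211.1730 * 22.5810 * 60.1728 = 286933.8711 W = 286.9339 kW

286.9339 kW


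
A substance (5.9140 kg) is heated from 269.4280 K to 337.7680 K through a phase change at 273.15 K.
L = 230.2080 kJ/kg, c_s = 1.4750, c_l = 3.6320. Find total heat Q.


Q1 (sensible, solid) = 5.9140 * 1.4750 * 3.7220 = 32.4676 kJ
Q2 (latent) = 5.9140 * 230.2080 = 1361.4501 kJ
Q3 (sensible, liquid) = 5.9140 * 3.6320 * 64.6180 = 1387.9719 kJ
Q_total = 2781.8896 kJ

2781.8896 kJ


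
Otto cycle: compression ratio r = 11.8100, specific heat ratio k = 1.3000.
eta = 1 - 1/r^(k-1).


r^(k-1) = 2.0974
eta = 1 - 1/2.0974 = 0.5232 = 52.3212%

52.3212%


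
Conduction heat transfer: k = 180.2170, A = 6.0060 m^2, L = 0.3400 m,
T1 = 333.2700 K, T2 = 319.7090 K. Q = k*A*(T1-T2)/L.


dT = 13.5610 K
Q = 180.2170 * 6.0060 * 13.5610 / 0.3400 = 43171.1763 W

43171.1763 W


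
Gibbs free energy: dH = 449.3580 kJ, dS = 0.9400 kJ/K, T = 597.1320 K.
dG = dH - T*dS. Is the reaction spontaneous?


T*dS = 597.1320 * 0.9400 = 561.3041 kJ
dG = 449.3580 - 561.3041 = -111.9461 kJ (spontaneous)

dG = -111.9461 kJ, spontaneous


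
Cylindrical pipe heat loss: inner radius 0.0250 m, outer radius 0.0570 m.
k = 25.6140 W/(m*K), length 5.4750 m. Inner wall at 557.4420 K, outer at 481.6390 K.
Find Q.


dT = 75.8030 K
ln(ro/ri) = 0.8242
Q = 2*pi*25.6140*5.4750*75.8030 / 0.8242 = 81041.6213 W

81041.6213 W


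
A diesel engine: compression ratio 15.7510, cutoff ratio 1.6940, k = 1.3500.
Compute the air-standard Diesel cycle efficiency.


r^(k-1) = 2.6246
rc^k = 2.0372
eta = 0.5782 = 57.8196%

57.8196%


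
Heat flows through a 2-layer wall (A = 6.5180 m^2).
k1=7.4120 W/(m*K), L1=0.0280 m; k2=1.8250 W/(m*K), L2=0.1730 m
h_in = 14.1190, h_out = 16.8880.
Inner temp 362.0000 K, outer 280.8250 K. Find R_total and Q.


R_conv_in = 1/(14.1190*6.5180) = 0.0109
R_1 = 0.0280/(7.4120*6.5180) = 0.0006
R_2 = 0.1730/(1.8250*6.5180) = 0.0145
R_conv_out = 1/(16.8880*6.5180) = 0.0091
R_total = 0.0351 K/W
Q = 81.1750 / 0.0351 = 2314.3921 W

R_total = 0.0351 K/W, Q = 2314.3921 W


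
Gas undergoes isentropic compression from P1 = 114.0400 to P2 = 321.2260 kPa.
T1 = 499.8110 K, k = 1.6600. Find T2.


(k-1)/k = 0.3976
(P2/P1)^exp = 1.5094
T2 = 499.8110 * 1.5094 = 754.4378 K

754.4378 K


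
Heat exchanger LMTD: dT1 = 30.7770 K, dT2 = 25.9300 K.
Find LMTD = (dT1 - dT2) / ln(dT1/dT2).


dT1/dT2 = 1.1869
ln(dT1/dT2) = 0.1714
LMTD = 4.8470 / 0.1714 = 28.2843 K

28.2843 K


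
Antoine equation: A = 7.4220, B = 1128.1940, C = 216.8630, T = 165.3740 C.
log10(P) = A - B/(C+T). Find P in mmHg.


C+T = 382.2370
B/(C+T) = 2.9516
log10(P) = 7.4220 - 2.9516 = 4.4704
P = 10^4.4704 = 29542.2634 mmHg

29542.2634 mmHg


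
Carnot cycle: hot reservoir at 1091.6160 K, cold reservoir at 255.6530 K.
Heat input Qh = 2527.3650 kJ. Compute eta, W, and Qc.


eta = 1 - 255.6530/1091.6160 = 0.7658
W = 0.7658 * 2527.3650 = 1935.4641 kJ
Qc = 2527.3650 - 1935.4641 = 591.9009 kJ

eta = 76.5803%, W = 1935.4641 kJ, Qc = 591.9009 kJ


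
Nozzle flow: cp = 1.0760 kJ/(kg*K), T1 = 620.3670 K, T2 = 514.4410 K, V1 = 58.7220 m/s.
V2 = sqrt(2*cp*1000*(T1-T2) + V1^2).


dT = 105.9260 K
2*cp*1000*dT = 227952.7520
V1^2 = 3448.2733
V2 = sqrt(231401.0253) = 481.0416 m/s

481.0416 m/s


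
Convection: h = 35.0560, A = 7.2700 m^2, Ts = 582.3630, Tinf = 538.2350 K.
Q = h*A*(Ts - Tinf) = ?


dT = 44.1280 K
Q = 35.0560 * 7.2700 * 44.1280 = 11246.3350 W

11246.3350 W


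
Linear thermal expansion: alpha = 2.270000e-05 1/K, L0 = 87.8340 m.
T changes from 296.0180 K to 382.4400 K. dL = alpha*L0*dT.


dT = 86.4220 K
dL = 2.270000e-05 * 87.8340 * 86.4220 = 0.172311 m
L_final = 88.006311 m

dL = 0.172311 m


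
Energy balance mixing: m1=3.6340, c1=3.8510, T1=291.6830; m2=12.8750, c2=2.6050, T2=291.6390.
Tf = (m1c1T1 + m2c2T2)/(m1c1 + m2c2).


num = 13863.3574
den = 47.5339
Tf = 291.6520 K

291.6520 K


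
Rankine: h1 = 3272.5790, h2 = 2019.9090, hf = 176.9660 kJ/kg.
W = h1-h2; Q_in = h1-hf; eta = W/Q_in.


W = 1252.6700 kJ/kg
Q_in = 3095.6130 kJ/kg
eta = 0.4047 = 40.4660%

eta = 40.4660%


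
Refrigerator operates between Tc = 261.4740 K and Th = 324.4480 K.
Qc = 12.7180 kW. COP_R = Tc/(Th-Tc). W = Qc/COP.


COP = 261.4740 / 62.9740 = 4.1521
W = 12.7180 / 4.1521 = 3.0630 kW

COP = 4.1521, W = 3.0630 kW


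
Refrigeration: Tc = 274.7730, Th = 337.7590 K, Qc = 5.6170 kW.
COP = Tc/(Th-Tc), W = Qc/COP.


COP = 274.7730 / 62.9860 = 4.3624
W = 5.6170 / 4.3624 = 1.2876 kW

COP = 4.3624, W = 1.2876 kW


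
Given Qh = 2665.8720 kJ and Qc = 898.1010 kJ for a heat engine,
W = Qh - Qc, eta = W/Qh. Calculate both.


W = 2665.8720 - 898.1010 = 1767.7710 kJ
eta = 1767.7710 / 2665.8720 = 0.6631 = 66.3112%

W = 1767.7710 kJ, eta = 66.3112%


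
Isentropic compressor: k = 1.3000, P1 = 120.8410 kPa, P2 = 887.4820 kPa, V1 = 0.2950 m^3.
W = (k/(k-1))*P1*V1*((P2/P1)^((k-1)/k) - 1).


(k-1)/k = 0.2308
(P2/P1)^exp = 1.5843
W = 4.3333 * 120.8410 * 0.2950 * (1.5843 - 1) = 90.2576 kJ

90.2576 kJ


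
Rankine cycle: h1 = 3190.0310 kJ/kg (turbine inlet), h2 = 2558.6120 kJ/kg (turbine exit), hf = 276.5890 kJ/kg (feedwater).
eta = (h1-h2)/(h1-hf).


W = 631.4190 kJ/kg
Q_in = 2913.4420 kJ/kg
eta = 0.2167 = 21.6726%

eta = 21.6726%


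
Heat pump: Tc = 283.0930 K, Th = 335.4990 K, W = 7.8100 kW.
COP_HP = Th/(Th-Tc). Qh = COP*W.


COP = 335.4990 / 52.4060 = 6.4019
Qh = 6.4019 * 7.8100 = 49.9990 kW

COP = 6.4019, Qh = 49.9990 kW


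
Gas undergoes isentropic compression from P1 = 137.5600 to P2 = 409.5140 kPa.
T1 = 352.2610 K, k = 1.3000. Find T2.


(k-1)/k = 0.2308
(P2/P1)^exp = 1.2863
T2 = 352.2610 * 1.2863 = 453.1037 K

453.1037 K


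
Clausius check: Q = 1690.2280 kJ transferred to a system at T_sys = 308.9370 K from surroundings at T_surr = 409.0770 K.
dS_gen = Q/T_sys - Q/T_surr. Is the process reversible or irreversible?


dS_sys = 1690.2280/308.9370 = 5.4711 kJ/K
dS_surr = -1690.2280/409.0770 = -4.1318 kJ/K
dS_gen = 5.4711 - 4.1318 = 1.3393 kJ/K (irreversible)

dS_gen = 1.3393 kJ/K, irreversible


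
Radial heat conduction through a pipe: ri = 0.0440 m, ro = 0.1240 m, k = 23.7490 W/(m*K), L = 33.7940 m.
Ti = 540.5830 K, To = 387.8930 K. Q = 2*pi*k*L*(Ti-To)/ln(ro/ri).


dT = 152.6900 K
ln(ro/ri) = 1.0361
Q = 2*pi*23.7490*33.7940*152.6900 / 1.0361 = 743151.0555 W

743151.0555 W


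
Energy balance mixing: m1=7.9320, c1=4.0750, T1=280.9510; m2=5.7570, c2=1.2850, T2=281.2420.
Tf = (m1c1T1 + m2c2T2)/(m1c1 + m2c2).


num = 11161.7077
den = 39.7206
Tf = 281.0052 K

281.0052 K


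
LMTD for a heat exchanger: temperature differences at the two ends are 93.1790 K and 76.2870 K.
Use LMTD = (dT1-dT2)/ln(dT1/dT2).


dT1/dT2 = 1.2214
ln(dT1/dT2) = 0.2000
LMTD = 16.8920 / 0.2000 = 84.4516 K

84.4516 K


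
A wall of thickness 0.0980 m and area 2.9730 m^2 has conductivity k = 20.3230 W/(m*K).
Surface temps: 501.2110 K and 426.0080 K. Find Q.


dT = 75.2030 K
Q = 20.3230 * 2.9730 * 75.2030 / 0.0980 = 46365.1657 W

46365.1657 W


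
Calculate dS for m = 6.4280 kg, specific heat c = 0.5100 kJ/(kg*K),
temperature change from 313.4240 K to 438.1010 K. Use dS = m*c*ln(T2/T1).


T2/T1 = 1.3978
ln(T2/T1) = 0.3349
dS = 6.4280 * 0.5100 * 0.3349 = 1.0979 kJ/K

1.0979 kJ/K


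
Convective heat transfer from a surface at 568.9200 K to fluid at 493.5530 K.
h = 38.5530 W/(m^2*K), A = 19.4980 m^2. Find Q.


dT = 75.3670 K
Q = 38.5530 * 19.4980 * 75.3670 = 56653.8558 W

56653.8558 W


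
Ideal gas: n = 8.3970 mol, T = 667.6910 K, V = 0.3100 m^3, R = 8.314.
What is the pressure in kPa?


P = nRT/V = 8.3970 * 8.314 * 667.6910 / 0.3100
= 46613.2834 / 0.3100 = 150365.4304 Pa = 150.3654 kPa

150.3654 kPa


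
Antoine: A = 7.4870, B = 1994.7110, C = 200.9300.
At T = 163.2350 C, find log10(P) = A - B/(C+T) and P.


C+T = 364.1650
B/(C+T) = 5.4775
log10(P) = 7.4870 - 5.4775 = 2.0095
P = 10^2.0095 = 102.2134 mmHg

102.2134 mmHg


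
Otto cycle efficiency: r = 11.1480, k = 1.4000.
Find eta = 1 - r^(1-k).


r^(k-1) = 2.6235
eta = 1 - 1/2.6235 = 0.6188 = 61.8828%

61.8828%


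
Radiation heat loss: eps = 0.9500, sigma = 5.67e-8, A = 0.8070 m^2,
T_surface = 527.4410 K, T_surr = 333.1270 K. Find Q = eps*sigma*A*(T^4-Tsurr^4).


T^4 = 7.7392e+10
Tsurr^4 = 1.2315e+10
Q = 0.9500 * 5.67e-8 * 0.8070 * 6.5077e+10 = 2828.8256 W

2828.8256 W


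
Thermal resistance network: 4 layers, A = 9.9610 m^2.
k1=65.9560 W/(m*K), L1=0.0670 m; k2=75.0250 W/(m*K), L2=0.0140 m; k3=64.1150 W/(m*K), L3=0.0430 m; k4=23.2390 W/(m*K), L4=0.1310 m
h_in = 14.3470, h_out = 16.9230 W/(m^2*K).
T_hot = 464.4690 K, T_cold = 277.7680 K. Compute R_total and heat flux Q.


R_conv_in = 1/(14.3470*9.9610) = 0.0070
R_1 = 0.0670/(65.9560*9.9610) = 0.0001
R_2 = 0.0140/(75.0250*9.9610) = 1.8734e-05
R_3 = 0.0430/(64.1150*9.9610) = 6.7330e-05
R_4 = 0.1310/(23.2390*9.9610) = 0.0006
R_conv_out = 1/(16.9230*9.9610) = 0.0059
R_total = 0.0137 K/W
Q = 186.7010 / 0.0137 = 13644.1434 W

R_total = 0.0137 K/W, Q = 13644.1434 W


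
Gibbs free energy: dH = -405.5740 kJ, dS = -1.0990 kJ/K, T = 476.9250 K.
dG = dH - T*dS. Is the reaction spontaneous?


T*dS = 476.9250 * -1.0990 = -524.1406 kJ
dG = -405.5740 + 524.1406 = 118.5666 kJ (non-spontaneous)

dG = 118.5666 kJ, non-spontaneous


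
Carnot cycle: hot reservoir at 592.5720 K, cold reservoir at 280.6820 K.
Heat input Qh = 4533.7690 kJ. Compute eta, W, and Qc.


eta = 1 - 280.6820/592.5720 = 0.5263
W = 0.5263 * 4533.7690 = 2386.2707 kJ
Qc = 4533.7690 - 2386.2707 = 2147.4983 kJ

eta = 52.6333%, W = 2386.2707 kJ, Qc = 2147.4983 kJ


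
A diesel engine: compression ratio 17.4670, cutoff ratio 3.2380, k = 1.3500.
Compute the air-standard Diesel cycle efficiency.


r^(k-1) = 2.7213
rc^k = 4.8851
eta = 0.5275 = 52.7467%

52.7467%


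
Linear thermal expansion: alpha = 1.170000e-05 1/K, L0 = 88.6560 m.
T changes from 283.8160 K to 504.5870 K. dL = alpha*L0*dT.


dT = 220.7710 K
dL = 1.170000e-05 * 88.6560 * 220.7710 = 0.229000 m
L_final = 88.885000 m

dL = 0.229000 m


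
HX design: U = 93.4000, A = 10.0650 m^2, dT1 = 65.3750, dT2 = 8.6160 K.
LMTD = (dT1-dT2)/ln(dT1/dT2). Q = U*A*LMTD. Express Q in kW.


LMTD = 28.0081 K
Q = 93.4000 * 10.0650 * 28.0081 = 26329.6275 W = 26.3296 kW

26.3296 kW


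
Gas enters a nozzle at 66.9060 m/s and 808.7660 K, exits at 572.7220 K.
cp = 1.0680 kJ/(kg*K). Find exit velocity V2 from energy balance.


dT = 236.0440 K
2*cp*1000*dT = 504189.9840
V1^2 = 4476.4128
V2 = sqrt(508666.3968) = 713.2085 m/s

713.2085 m/s


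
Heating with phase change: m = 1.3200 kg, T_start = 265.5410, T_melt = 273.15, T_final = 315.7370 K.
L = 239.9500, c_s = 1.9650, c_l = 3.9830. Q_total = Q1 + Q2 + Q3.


Q1 (sensible, solid) = 1.3200 * 1.9650 * 7.6090 = 19.7362 kJ
Q2 (latent) = 1.3200 * 239.9500 = 316.7340 kJ
Q3 (sensible, liquid) = 1.3200 * 3.9830 * 42.5870 = 223.9037 kJ
Q_total = 560.3739 kJ

560.3739 kJ


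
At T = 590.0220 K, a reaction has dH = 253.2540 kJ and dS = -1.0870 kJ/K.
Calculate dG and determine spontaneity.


T*dS = 590.0220 * -1.0870 = -641.3539 kJ
dG = 253.2540 + 641.3539 = 894.6079 kJ (non-spontaneous)

dG = 894.6079 kJ, non-spontaneous


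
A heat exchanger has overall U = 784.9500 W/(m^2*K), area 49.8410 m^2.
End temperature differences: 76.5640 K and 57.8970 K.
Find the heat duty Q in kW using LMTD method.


LMTD = 66.7963 K
Q = 784.9500 * 49.8410 * 66.7963 = 2613252.6717 W = 2613.2527 kW

2613.2527 kW


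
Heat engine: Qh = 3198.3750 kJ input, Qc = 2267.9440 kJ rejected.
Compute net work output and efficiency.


W = 3198.3750 - 2267.9440 = 930.4310 kJ
eta = 930.4310 / 3198.3750 = 0.2909 = 29.0907%

W = 930.4310 kJ, eta = 29.0907%


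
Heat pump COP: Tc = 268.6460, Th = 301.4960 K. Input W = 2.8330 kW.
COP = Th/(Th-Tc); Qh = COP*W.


COP = 301.4960 / 32.8500 = 9.1780
Qh = 9.1780 * 2.8330 = 26.0012 kW

COP = 9.1780, Qh = 26.0012 kW


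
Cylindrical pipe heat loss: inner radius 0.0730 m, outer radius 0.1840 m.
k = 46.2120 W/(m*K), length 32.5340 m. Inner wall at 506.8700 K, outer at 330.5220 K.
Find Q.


dT = 176.3480 K
ln(ro/ri) = 0.9245
Q = 2*pi*46.2120*32.5340*176.3480 / 0.9245 = 1801967.0452 W

1801967.0452 W


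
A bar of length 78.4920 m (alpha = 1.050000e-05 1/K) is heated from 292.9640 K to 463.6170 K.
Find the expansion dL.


dT = 170.6530 K
dL = 1.050000e-05 * 78.4920 * 170.6530 = 0.140646 m
L_final = 78.632646 m

dL = 0.140646 m


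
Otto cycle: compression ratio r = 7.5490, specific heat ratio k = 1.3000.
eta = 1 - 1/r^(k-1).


r^(k-1) = 1.8339
eta = 1 - 1/1.8339 = 0.4547 = 45.4703%

45.4703%


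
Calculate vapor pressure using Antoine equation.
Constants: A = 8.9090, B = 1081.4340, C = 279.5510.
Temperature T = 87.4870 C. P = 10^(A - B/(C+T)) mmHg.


C+T = 367.0380
B/(C+T) = 2.9464
log10(P) = 8.9090 - 2.9464 = 5.9626
P = 10^5.9626 = 917526.0987 mmHg

917526.0987 mmHg


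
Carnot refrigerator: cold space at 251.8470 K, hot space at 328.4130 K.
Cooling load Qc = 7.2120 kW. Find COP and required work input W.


COP = 251.8470 / 76.5660 = 3.2893
W = 7.2120 / 3.2893 = 2.1926 kW

COP = 3.2893, W = 2.1926 kW


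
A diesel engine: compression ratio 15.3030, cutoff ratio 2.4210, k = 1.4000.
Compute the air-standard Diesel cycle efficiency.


r^(k-1) = 2.9779
rc^k = 3.4482
eta = 0.5867 = 58.6748%

58.6748%


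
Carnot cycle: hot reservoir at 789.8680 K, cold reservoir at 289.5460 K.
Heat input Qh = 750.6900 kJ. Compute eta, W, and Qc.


eta = 1 - 289.5460/789.8680 = 0.6334
W = 0.6334 * 750.6900 = 475.5057 kJ
Qc = 750.6900 - 475.5057 = 275.1843 kJ

eta = 63.3425%, W = 475.5057 kJ, Qc = 275.1843 kJ


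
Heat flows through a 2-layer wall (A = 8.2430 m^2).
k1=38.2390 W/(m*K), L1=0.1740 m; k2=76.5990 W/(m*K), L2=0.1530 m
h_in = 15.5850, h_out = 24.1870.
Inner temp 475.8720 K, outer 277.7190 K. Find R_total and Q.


R_conv_in = 1/(15.5850*8.2430) = 0.0078
R_1 = 0.1740/(38.2390*8.2430) = 0.0006
R_2 = 0.1530/(76.5990*8.2430) = 0.0002
R_conv_out = 1/(24.1870*8.2430) = 0.0050
R_total = 0.0136 K/W
Q = 198.1530 / 0.0136 = 14576.3501 W

R_total = 0.0136 K/W, Q = 14576.3501 W


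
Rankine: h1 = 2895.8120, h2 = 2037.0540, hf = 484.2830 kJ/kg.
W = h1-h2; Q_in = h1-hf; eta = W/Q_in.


W = 858.7580 kJ/kg
Q_in = 2411.5290 kJ/kg
eta = 0.3561 = 35.6105%

eta = 35.6105%


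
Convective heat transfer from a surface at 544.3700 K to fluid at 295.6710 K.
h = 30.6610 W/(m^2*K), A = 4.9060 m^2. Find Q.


dT = 248.6990 K
Q = 30.6610 * 4.9060 * 248.6990 = 37410.0164 W

37410.0164 W


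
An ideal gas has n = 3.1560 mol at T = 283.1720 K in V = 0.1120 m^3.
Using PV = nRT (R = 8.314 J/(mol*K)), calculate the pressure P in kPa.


P = nRT/V = 3.1560 * 8.314 * 283.1720 / 0.1120
= 7430.1456 / 0.1120 = 66340.5855 Pa = 66.3406 kPa

66.3406 kPa


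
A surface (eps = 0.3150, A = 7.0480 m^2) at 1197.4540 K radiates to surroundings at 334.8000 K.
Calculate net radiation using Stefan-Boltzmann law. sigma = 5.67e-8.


T^4 = 2.0561e+12
Tsurr^4 = 1.2564e+10
Q = 0.3150 * 5.67e-8 * 7.0480 * 2.0435e+12 = 257236.6139 W

257236.6139 W


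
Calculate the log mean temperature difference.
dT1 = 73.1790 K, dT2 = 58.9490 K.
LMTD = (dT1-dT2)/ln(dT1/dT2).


dT1/dT2 = 1.2414
ln(dT1/dT2) = 0.2162
LMTD = 14.2300 / 0.2162 = 65.8078 K

65.8078 K


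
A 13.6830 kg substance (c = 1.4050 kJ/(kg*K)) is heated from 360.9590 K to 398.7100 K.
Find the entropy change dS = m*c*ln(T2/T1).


T2/T1 = 1.1046
ln(T2/T1) = 0.0995
dS = 13.6830 * 1.4050 * 0.0995 = 1.9123 kJ/K

1.9123 kJ/K


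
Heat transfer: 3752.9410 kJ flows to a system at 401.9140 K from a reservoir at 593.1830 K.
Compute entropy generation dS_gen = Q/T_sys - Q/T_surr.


dS_sys = 3752.9410/401.9140 = 9.3377 kJ/K
dS_surr = -3752.9410/593.1830 = -6.3268 kJ/K
dS_gen = 9.3377 - 6.3268 = 3.0109 kJ/K (irreversible)

dS_gen = 3.0109 kJ/K, irreversible


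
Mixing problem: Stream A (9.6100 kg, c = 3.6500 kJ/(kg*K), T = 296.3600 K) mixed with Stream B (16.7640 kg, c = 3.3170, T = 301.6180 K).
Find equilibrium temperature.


num = 27167.0988
den = 90.6827
Tf = 299.5842 K

299.5842 K


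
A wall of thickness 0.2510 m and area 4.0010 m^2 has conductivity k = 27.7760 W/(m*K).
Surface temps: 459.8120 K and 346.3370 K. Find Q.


dT = 113.4750 K
Q = 27.7760 * 4.0010 * 113.4750 / 0.2510 = 50241.7461 W

50241.7461 W


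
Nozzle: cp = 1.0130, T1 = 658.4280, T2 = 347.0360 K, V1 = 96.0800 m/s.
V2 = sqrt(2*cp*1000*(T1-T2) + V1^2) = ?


dT = 311.3920 K
2*cp*1000*dT = 630880.1920
V1^2 = 9231.3664
V2 = sqrt(640111.5584) = 800.0697 m/s

800.0697 m/s


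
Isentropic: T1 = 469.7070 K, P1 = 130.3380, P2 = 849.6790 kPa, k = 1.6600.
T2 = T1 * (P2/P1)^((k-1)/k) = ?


(k-1)/k = 0.3976
(P2/P1)^exp = 2.1072
T2 = 469.7070 * 2.1072 = 989.7800 K

989.7800 K


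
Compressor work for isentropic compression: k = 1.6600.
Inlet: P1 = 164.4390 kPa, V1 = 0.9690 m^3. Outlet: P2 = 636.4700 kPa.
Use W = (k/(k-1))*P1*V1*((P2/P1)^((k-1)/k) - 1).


(k-1)/k = 0.3976
(P2/P1)^exp = 1.7127
W = 2.5152 * 164.4390 * 0.9690 * (1.7127 - 1) = 285.6455 kJ

285.6455 kJ


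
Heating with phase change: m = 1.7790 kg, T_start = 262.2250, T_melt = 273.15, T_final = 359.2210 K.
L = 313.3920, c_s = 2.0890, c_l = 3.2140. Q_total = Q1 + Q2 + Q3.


Q1 (sensible, solid) = 1.7790 * 2.0890 * 10.9250 = 40.6009 kJ
Q2 (latent) = 1.7790 * 313.3920 = 557.5244 kJ
Q3 (sensible, liquid) = 1.7790 * 3.2140 * 86.0710 = 492.1287 kJ
Q_total = 1090.2540 kJ

1090.2540 kJ


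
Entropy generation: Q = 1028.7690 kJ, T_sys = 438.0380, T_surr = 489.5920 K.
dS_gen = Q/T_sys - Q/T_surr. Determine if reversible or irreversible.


dS_sys = 1028.7690/438.0380 = 2.3486 kJ/K
dS_surr = -1028.7690/489.5920 = -2.1013 kJ/K
dS_gen = 2.3486 - 2.1013 = 0.2473 kJ/K (irreversible)

dS_gen = 0.2473 kJ/K, irreversible


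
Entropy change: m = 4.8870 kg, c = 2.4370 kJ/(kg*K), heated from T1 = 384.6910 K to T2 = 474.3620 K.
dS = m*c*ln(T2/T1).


T2/T1 = 1.2331
ln(T2/T1) = 0.2095
dS = 4.8870 * 2.4370 * 0.2095 = 2.4954 kJ/K

2.4954 kJ/K


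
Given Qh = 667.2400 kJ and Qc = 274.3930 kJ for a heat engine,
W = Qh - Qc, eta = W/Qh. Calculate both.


W = 667.2400 - 274.3930 = 392.8470 kJ
eta = 392.8470 / 667.2400 = 0.5888 = 58.8764%

W = 392.8470 kJ, eta = 58.8764%


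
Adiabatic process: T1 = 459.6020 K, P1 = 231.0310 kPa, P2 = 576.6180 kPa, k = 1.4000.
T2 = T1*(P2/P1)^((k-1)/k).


(k-1)/k = 0.2857
(P2/P1)^exp = 1.2986
T2 = 459.6020 * 1.2986 = 596.8604 K

596.8604 K


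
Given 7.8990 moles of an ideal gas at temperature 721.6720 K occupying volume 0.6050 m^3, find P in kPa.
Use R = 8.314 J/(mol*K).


P = nRT/V = 7.8990 * 8.314 * 721.6720 / 0.6050
= 47393.8500 / 0.6050 = 78336.9421 Pa = 78.3369 kPa

78.3369 kPa


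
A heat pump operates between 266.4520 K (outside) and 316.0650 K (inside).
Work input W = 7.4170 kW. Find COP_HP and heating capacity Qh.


COP = 316.0650 / 49.6130 = 6.3706
Qh = 6.3706 * 7.4170 = 47.2508 kW

COP = 6.3706, Qh = 47.2508 kW


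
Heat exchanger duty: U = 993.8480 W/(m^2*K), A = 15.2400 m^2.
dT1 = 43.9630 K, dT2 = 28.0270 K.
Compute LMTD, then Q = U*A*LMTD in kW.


LMTD = 35.3992 K
Q = 993.8480 * 15.2400 * 35.3992 = 536164.4573 W = 536.1645 kW

536.1645 kW


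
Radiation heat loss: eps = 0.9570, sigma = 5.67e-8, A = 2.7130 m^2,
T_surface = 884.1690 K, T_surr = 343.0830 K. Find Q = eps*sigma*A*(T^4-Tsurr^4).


T^4 = 6.1114e+11
Tsurr^4 = 1.3855e+10
Q = 0.9570 * 5.67e-8 * 2.7130 * 5.9729e+11 = 87927.9728 W

87927.9728 W


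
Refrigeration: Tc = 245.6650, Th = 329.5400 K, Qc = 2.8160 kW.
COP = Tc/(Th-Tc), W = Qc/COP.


COP = 245.6650 / 83.8750 = 2.9289
W = 2.8160 / 2.9289 = 0.9614 kW

COP = 2.9289, W = 0.9614 kW


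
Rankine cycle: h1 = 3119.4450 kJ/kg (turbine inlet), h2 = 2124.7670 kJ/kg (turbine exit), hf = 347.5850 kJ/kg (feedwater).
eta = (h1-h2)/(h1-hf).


W = 994.6780 kJ/kg
Q_in = 2771.8600 kJ/kg
eta = 0.3588 = 35.8849%

eta = 35.8849%


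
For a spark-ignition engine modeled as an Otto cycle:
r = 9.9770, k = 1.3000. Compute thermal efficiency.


r^(k-1) = 1.9939
eta = 1 - 1/1.9939 = 0.4985 = 49.8466%

49.8466%


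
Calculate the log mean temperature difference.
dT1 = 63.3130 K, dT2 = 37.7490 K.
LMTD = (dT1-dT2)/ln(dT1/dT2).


dT1/dT2 = 1.6772
ln(dT1/dT2) = 0.5171
LMTD = 25.5640 / 0.5171 = 49.4342 K

49.4342 K


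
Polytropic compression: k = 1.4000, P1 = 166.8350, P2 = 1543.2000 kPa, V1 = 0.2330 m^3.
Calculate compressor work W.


(k-1)/k = 0.2857
(P2/P1)^exp = 1.8882
W = 3.5000 * 166.8350 * 0.2330 * (1.8882 - 1) = 120.8375 kJ

120.8375 kJ


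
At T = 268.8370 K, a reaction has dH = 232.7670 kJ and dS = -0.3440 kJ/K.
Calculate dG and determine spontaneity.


T*dS = 268.8370 * -0.3440 = -92.4799 kJ
dG = 232.7670 + 92.4799 = 325.2469 kJ (non-spontaneous)

dG = 325.2469 kJ, non-spontaneous


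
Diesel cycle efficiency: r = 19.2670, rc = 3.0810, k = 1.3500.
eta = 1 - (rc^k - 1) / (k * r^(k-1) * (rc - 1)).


r^(k-1) = 2.8163
rc^k = 4.5681
eta = 0.5490 = 54.9034%

54.9034%


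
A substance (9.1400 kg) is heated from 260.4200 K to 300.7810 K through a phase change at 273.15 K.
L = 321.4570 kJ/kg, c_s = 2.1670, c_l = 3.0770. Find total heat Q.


Q1 (sensible, solid) = 9.1400 * 2.1670 * 12.7300 = 252.1352 kJ
Q2 (latent) = 9.1400 * 321.4570 = 2938.1170 kJ
Q3 (sensible, liquid) = 9.1400 * 3.0770 * 27.6310 = 777.0882 kJ
Q_total = 3967.3404 kJ

3967.3404 kJ


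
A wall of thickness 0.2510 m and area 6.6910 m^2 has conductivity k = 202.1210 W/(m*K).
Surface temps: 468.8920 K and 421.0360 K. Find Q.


dT = 47.8560 K
Q = 202.1210 * 6.6910 * 47.8560 / 0.2510 = 257848.8165 W

257848.8165 W


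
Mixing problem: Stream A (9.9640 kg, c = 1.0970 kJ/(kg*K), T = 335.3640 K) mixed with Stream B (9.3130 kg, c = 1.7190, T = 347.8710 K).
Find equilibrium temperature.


num = 9234.7821
den = 26.9396
Tf = 342.7964 K

342.7964 K


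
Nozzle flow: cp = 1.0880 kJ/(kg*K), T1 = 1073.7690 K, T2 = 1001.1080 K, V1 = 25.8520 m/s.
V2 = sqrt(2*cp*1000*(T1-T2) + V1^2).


dT = 72.6610 K
2*cp*1000*dT = 158110.3360
V1^2 = 668.3259
V2 = sqrt(158778.6619) = 398.4704 m/s

398.4704 m/s


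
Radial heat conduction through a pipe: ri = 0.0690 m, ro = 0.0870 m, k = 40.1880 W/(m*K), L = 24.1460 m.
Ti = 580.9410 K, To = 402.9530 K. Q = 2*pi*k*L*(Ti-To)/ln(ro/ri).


dT = 177.9880 K
ln(ro/ri) = 0.2318
Q = 2*pi*40.1880*24.1460*177.9880 / 0.2318 = 4681615.3199 W

4681615.3199 W


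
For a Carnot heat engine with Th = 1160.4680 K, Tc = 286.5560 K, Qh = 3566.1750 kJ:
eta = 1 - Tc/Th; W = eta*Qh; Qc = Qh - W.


eta = 1 - 286.5560/1160.4680 = 0.7531
W = 0.7531 * 3566.1750 = 2685.5744 kJ
Qc = 3566.1750 - 2685.5744 = 880.6006 kJ

eta = 75.3069%, W = 2685.5744 kJ, Qc = 880.6006 kJ


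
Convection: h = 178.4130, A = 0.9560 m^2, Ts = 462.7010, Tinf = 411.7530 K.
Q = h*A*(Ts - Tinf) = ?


dT = 50.9480 K
Q = 178.4130 * 0.9560 * 50.9480 = 8689.8350 W

8689.8350 W


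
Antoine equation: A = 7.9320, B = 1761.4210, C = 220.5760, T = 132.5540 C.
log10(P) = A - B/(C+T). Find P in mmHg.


C+T = 353.1300
B/(C+T) = 4.9880
log10(P) = 7.9320 - 4.9880 = 2.9440
P = 10^2.9440 = 878.9735 mmHg

878.9735 mmHg


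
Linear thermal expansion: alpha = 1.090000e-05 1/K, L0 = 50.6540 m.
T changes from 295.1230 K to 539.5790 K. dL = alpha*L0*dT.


dT = 244.4560 K
dL = 1.090000e-05 * 50.6540 * 244.4560 = 0.134971 m
L_final = 50.788971 m

dL = 0.134971 m


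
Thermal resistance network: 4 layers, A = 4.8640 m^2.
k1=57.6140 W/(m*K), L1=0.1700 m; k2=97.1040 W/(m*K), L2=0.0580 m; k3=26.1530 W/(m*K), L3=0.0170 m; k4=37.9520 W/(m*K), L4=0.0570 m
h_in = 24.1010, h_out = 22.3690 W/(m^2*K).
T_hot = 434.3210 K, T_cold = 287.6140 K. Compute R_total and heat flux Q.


R_conv_in = 1/(24.1010*4.8640) = 0.0085
R_1 = 0.1700/(57.6140*4.8640) = 0.0006
R_2 = 0.0580/(97.1040*4.8640) = 0.0001
R_3 = 0.0170/(26.1530*4.8640) = 0.0001
R_4 = 0.0570/(37.9520*4.8640) = 0.0003
R_conv_out = 1/(22.3690*4.8640) = 0.0092
R_total = 0.0189 K/W
Q = 146.7070 / 0.0189 = 7765.0569 W

R_total = 0.0189 K/W, Q = 7765.0569 W


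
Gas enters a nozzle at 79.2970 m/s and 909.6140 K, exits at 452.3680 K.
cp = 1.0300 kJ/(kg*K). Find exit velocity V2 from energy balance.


dT = 457.2460 K
2*cp*1000*dT = 941926.7600
V1^2 = 6288.0142
V2 = sqrt(948214.7742) = 973.7632 m/s

973.7632 m/s


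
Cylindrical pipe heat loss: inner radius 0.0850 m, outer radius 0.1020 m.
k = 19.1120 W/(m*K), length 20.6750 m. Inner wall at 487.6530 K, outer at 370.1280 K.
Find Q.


dT = 117.5250 K
ln(ro/ri) = 0.1823
Q = 2*pi*19.1120*20.6750*117.5250 / 0.1823 = 1600382.3854 W

1600382.3854 W


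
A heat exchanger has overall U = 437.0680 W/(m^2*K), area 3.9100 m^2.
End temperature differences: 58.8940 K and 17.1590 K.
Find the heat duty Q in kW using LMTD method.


LMTD = 33.8424 K
Q = 437.0680 * 3.9100 * 33.8424 = 57834.4879 W = 57.8345 kW

57.8345 kW


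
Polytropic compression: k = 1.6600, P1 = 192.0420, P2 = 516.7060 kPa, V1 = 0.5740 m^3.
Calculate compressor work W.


(k-1)/k = 0.3976
(P2/P1)^exp = 1.4822
W = 2.5152 * 192.0420 * 0.5740 * (1.4822 - 1) = 133.6867 kJ

133.6867 kJ


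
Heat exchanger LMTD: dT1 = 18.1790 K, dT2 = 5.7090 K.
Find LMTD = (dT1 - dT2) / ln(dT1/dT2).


dT1/dT2 = 3.1843
ln(dT1/dT2) = 1.1582
LMTD = 12.4700 / 1.1582 = 10.7665 K

10.7665 K


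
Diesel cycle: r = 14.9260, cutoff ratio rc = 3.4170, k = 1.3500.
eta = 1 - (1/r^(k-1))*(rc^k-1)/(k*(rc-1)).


r^(k-1) = 2.5756
rc^k = 5.2532
eta = 0.4939 = 49.3918%

49.3918%


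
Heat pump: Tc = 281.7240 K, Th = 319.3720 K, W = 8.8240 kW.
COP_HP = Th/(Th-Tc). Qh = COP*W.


COP = 319.3720 / 37.6480 = 8.4831
Qh = 8.4831 * 8.8240 = 74.8549 kW

COP = 8.4831, Qh = 74.8549 kW


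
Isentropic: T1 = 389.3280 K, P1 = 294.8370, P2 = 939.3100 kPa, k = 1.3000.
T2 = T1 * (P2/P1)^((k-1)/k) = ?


(k-1)/k = 0.2308
(P2/P1)^exp = 1.3066
T2 = 389.3280 * 1.3066 = 508.6803 K

508.6803 K


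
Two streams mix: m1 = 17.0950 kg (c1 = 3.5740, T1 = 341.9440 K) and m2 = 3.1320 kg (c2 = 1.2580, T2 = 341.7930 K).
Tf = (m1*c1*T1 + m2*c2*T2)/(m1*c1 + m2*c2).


num = 22238.6174
den = 65.0376
Tf = 341.9349 K

341.9349 K


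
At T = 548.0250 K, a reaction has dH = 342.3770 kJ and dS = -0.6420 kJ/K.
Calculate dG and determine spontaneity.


T*dS = 548.0250 * -0.6420 = -351.8320 kJ
dG = 342.3770 + 351.8320 = 694.2090 kJ (non-spontaneous)

dG = 694.2090 kJ, non-spontaneous


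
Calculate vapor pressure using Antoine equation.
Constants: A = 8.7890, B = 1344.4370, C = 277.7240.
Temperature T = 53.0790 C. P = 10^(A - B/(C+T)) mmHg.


C+T = 330.8030
B/(C+T) = 4.0642
log10(P) = 8.7890 - 4.0642 = 4.7248
P = 10^4.7248 = 53068.6385 mmHg

53068.6385 mmHg


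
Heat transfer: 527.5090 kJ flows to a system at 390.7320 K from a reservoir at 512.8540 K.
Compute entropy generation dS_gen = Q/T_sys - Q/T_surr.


dS_sys = 527.5090/390.7320 = 1.3501 kJ/K
dS_surr = -527.5090/512.8540 = -1.0286 kJ/K
dS_gen = 1.3501 - 1.0286 = 0.3215 kJ/K (irreversible)

dS_gen = 0.3215 kJ/K, irreversible


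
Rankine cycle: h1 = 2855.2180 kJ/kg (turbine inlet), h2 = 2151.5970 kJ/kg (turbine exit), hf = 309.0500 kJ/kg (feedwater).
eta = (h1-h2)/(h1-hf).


W = 703.6210 kJ/kg
Q_in = 2546.1680 kJ/kg
eta = 0.2763 = 27.6345%

eta = 27.6345%


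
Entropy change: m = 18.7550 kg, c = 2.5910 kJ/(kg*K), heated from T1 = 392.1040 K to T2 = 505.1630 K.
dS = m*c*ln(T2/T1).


T2/T1 = 1.2883
ln(T2/T1) = 0.2534
dS = 18.7550 * 2.5910 * 0.2534 = 12.3115 kJ/K

12.3115 kJ/K


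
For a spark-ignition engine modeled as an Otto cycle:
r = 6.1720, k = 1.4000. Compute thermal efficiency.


r^(k-1) = 2.0710
eta = 1 - 1/2.0710 = 0.5171 = 51.7131%

51.7131%


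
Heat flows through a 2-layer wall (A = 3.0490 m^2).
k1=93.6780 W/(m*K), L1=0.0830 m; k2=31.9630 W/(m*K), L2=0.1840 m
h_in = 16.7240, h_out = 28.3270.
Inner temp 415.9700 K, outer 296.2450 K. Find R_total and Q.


R_conv_in = 1/(16.7240*3.0490) = 0.0196
R_1 = 0.0830/(93.6780*3.0490) = 0.0003
R_2 = 0.1840/(31.9630*3.0490) = 0.0019
R_conv_out = 1/(28.3270*3.0490) = 0.0116
R_total = 0.0334 K/W
Q = 119.7250 / 0.0334 = 3588.0201 W

R_total = 0.0334 K/W, Q = 3588.0201 W


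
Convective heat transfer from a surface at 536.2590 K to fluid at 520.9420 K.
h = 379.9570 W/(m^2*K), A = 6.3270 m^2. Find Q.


dT = 15.3170 K
Q = 379.9570 * 6.3270 * 15.3170 = 36821.8833 W

36821.8833 W


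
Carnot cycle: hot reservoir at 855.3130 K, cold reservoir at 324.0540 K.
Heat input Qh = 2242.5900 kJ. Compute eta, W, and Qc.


eta = 1 - 324.0540/855.3130 = 0.6211
W = 0.6211 * 2242.5900 = 1392.9358 kJ
Qc = 2242.5900 - 1392.9358 = 849.6542 kJ

eta = 62.1128%, W = 1392.9358 kJ, Qc = 849.6542 kJ


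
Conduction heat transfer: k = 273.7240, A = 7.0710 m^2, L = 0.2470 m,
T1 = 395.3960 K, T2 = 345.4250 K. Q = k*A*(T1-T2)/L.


dT = 49.9710 K
Q = 273.7240 * 7.0710 * 49.9710 / 0.2470 = 391574.8609 W

391574.8609 W


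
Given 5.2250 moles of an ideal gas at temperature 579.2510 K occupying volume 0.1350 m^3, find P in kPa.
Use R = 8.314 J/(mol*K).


P = nRT/V = 5.2250 * 8.314 * 579.2510 / 0.1350
= 25163.0400 / 0.1350 = 186392.8885 Pa = 186.3929 kPa

186.3929 kPa


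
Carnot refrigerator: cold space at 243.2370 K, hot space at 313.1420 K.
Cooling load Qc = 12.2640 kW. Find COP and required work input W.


COP = 243.2370 / 69.9050 = 3.4795
W = 12.2640 / 3.4795 = 3.5246 kW

COP = 3.4795, W = 3.5246 kW


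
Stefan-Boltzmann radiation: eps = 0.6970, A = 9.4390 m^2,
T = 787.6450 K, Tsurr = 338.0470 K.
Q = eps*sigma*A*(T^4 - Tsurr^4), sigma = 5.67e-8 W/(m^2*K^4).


T^4 = 3.8488e+11
Tsurr^4 = 1.3059e+10
Q = 0.6970 * 5.67e-8 * 9.4390 * 3.7182e+11 = 138698.7082 W

138698.7082 W


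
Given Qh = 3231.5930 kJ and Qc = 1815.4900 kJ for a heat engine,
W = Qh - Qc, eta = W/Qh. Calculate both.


W = 3231.5930 - 1815.4900 = 1416.1030 kJ
eta = 1416.1030 / 3231.5930 = 0.4382 = 43.8206%

W = 1416.1030 kJ, eta = 43.8206%


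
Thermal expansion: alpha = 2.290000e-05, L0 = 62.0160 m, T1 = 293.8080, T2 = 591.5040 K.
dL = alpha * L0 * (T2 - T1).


dT = 297.6960 K
dL = 2.290000e-05 * 62.0160 * 297.6960 = 0.422778 m
L_final = 62.438778 m

dL = 0.422778 m


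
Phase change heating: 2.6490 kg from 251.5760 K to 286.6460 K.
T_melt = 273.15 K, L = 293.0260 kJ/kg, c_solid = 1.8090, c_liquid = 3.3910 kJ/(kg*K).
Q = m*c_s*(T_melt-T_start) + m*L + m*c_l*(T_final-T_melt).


Q1 (sensible, solid) = 2.6490 * 1.8090 * 21.5740 = 103.3835 kJ
Q2 (latent) = 2.6490 * 293.0260 = 776.2259 kJ
Q3 (sensible, liquid) = 2.6490 * 3.3910 * 13.4960 = 121.2313 kJ
Q_total = 1000.8407 kJ

1000.8407 kJ


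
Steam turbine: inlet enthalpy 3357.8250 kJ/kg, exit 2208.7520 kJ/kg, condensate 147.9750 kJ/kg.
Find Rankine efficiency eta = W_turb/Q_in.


W = 1149.0730 kJ/kg
Q_in = 3209.8500 kJ/kg
eta = 0.3580 = 35.7983%

eta = 35.7983%


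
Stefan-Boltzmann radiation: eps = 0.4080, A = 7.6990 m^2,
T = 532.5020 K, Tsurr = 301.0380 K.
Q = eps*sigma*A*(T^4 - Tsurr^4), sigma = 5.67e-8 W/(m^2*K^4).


T^4 = 8.0405e+10
Tsurr^4 = 8.2127e+09
Q = 0.4080 * 5.67e-8 * 7.6990 * 7.2193e+10 = 12857.9174 W

12857.9174 W


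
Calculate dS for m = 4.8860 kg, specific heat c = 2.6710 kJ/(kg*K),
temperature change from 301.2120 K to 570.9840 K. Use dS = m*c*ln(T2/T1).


T2/T1 = 1.8956
ln(T2/T1) = 0.6395
dS = 4.8860 * 2.6710 * 0.6395 = 8.3464 kJ/K

8.3464 kJ/K


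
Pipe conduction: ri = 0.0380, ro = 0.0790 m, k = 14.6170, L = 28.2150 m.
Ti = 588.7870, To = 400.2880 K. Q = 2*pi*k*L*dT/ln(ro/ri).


dT = 188.4990 K
ln(ro/ri) = 0.7319
Q = 2*pi*14.6170*28.2150*188.4990 / 0.7319 = 667418.4448 W

667418.4448 W


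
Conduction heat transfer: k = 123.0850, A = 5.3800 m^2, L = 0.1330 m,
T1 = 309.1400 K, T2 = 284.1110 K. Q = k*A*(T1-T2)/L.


dT = 25.0290 K
Q = 123.0850 * 5.3800 * 25.0290 / 0.1330 = 124617.5656 W

124617.5656 W


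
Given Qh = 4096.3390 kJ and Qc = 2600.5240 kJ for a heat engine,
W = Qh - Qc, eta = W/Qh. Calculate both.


W = 4096.3390 - 2600.5240 = 1495.8150 kJ
eta = 1495.8150 / 4096.3390 = 0.3652 = 36.5159%

W = 1495.8150 kJ, eta = 36.5159%


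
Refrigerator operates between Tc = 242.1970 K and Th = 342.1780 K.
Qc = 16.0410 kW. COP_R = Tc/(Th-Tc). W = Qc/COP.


COP = 242.1970 / 99.9810 = 2.4224
W = 16.0410 / 2.4224 = 6.6219 kW

COP = 2.4224, W = 6.6219 kW


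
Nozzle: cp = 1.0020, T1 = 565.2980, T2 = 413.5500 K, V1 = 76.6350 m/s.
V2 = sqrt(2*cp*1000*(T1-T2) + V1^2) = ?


dT = 151.7480 K
2*cp*1000*dT = 304102.9920
V1^2 = 5872.9232
V2 = sqrt(309975.9152) = 556.7548 m/s

556.7548 m/s


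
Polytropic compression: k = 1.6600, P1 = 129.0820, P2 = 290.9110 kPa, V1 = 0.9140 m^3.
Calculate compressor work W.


(k-1)/k = 0.3976
(P2/P1)^exp = 1.3814
W = 2.5152 * 129.0820 * 0.9140 * (1.3814 - 1) = 113.1653 kJ

113.1653 kJ


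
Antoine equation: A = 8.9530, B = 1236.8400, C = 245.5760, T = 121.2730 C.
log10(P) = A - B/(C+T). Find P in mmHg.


C+T = 366.8490
B/(C+T) = 3.3715
log10(P) = 8.9530 - 3.3715 = 5.5815
P = 10^5.5815 = 381484.2099 mmHg

381484.2099 mmHg


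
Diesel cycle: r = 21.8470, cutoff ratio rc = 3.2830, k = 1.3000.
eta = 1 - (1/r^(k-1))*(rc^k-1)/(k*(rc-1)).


r^(k-1) = 2.5224
rc^k = 4.6898
eta = 0.5071 = 50.7129%

50.7129%


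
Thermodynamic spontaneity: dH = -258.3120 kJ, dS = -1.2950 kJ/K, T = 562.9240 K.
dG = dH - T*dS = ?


T*dS = 562.9240 * -1.2950 = -728.9866 kJ
dG = -258.3120 + 728.9866 = 470.6746 kJ (non-spontaneous)

dG = 470.6746 kJ, non-spontaneous


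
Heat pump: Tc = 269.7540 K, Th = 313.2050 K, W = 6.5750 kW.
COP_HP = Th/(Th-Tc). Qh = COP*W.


COP = 313.2050 / 43.4510 = 7.2082
Qh = 7.2082 * 6.5750 = 47.3941 kW

COP = 7.2082, Qh = 47.3941 kW


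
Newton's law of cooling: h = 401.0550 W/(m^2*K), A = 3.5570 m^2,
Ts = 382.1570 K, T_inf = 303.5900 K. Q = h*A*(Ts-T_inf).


dT = 78.5670 K
Q = 401.0550 * 3.5570 * 78.5670 = 112079.9609 W

112079.9609 W


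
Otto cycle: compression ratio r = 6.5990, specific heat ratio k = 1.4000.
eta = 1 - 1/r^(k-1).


r^(k-1) = 2.1271
eta = 1 - 1/2.1271 = 0.5299 = 52.9880%

52.9880%


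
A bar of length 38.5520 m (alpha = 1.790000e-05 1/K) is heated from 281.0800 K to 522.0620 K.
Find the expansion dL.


dT = 240.9820 K
dL = 1.790000e-05 * 38.5520 * 240.9820 = 0.166297 m
L_final = 38.718297 m

dL = 0.166297 m


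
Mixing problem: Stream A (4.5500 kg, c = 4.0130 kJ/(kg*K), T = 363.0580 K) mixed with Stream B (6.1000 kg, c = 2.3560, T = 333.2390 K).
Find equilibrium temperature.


num = 11418.3081
den = 32.6307
Tf = 349.9248 K

349.9248 K


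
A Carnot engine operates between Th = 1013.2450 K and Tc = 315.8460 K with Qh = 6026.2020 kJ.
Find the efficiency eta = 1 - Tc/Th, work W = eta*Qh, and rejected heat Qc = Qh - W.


eta = 1 - 315.8460/1013.2450 = 0.6883
W = 0.6883 * 6026.2020 = 4147.7306 kJ
Qc = 6026.2020 - 4147.7306 = 1878.4714 kJ

eta = 68.8283%, W = 4147.7306 kJ, Qc = 1878.4714 kJ


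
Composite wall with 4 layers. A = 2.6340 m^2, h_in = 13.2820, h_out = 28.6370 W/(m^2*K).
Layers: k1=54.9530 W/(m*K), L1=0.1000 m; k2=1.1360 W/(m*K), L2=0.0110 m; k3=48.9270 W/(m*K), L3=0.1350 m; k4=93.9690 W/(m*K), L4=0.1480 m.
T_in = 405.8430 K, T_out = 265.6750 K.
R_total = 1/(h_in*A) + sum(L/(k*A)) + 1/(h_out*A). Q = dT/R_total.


R_conv_in = 1/(13.2820*2.6340) = 0.0286
R_1 = 0.1000/(54.9530*2.6340) = 0.0007
R_2 = 0.0110/(1.1360*2.6340) = 0.0037
R_3 = 0.1350/(48.9270*2.6340) = 0.0010
R_4 = 0.1480/(93.9690*2.6340) = 0.0006
R_conv_out = 1/(28.6370*2.6340) = 0.0133
R_total = 0.0479 K/W
Q = 140.1680 / 0.0479 = 2929.0916 W

R_total = 0.0479 K/W, Q = 2929.0916 W


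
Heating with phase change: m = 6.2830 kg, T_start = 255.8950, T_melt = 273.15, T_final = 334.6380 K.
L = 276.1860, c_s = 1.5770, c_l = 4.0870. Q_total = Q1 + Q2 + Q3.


Q1 (sensible, solid) = 6.2830 * 1.5770 * 17.2550 = 170.9676 kJ
Q2 (latent) = 6.2830 * 276.1860 = 1735.2766 kJ
Q3 (sensible, liquid) = 6.2830 * 4.0870 * 61.4880 = 1578.9270 kJ
Q_total = 3485.1712 kJ

3485.1712 kJ


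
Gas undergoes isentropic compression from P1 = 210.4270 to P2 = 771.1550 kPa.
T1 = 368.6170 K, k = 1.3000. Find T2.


(k-1)/k = 0.2308
(P2/P1)^exp = 1.3495
T2 = 368.6170 * 1.3495 = 497.4375 K

497.4375 K


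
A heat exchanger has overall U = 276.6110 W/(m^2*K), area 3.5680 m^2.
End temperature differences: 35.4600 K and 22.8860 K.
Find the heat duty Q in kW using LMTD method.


LMTD = 28.7156 K
Q = 276.6110 * 3.5680 * 28.7156 = 28340.8393 W = 28.3408 kW

28.3408 kW


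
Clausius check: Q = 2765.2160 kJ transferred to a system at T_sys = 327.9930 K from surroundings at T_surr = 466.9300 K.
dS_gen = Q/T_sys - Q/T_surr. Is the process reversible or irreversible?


dS_sys = 2765.2160/327.9930 = 8.4307 kJ/K
dS_surr = -2765.2160/466.9300 = -5.9221 kJ/K
dS_gen = 8.4307 - 5.9221 = 2.5086 kJ/K (irreversible)

dS_gen = 2.5086 kJ/K, irreversible


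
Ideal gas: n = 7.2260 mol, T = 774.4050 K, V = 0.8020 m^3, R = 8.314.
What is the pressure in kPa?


P = nRT/V = 7.2260 * 8.314 * 774.4050 / 0.8020
= 46523.9013 / 0.8020 = 58009.8520 Pa = 58.0099 kPa

58.0099 kPa


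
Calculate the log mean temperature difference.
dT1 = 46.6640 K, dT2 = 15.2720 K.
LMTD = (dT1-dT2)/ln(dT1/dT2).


dT1/dT2 = 3.0555
ln(dT1/dT2) = 1.1170
LMTD = 31.3920 / 1.1170 = 28.1051 K

28.1051 K


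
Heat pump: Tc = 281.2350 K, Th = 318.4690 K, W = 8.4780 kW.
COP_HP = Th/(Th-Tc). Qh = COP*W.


COP = 318.4690 / 37.2340 = 8.5532
Qh = 8.5532 * 8.4780 = 72.5138 kW

COP = 8.5532, Qh = 72.5138 kW


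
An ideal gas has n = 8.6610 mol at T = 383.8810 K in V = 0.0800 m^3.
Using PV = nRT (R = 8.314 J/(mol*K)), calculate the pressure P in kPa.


P = nRT/V = 8.6610 * 8.314 * 383.8810 / 0.0800
= 27642.3318 / 0.0800 = 345529.1480 Pa = 345.5291 kPa

345.5291 kPa


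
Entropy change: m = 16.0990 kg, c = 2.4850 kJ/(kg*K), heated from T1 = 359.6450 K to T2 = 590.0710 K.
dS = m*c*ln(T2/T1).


T2/T1 = 1.6407
ln(T2/T1) = 0.4951
dS = 16.0990 * 2.4850 * 0.4951 = 19.8080 kJ/K

19.8080 kJ/K


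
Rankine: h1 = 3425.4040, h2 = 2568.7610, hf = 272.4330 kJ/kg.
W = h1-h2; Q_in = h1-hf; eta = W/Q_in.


W = 856.6430 kJ/kg
Q_in = 3152.9710 kJ/kg
eta = 0.2717 = 27.1694%

eta = 27.1694%


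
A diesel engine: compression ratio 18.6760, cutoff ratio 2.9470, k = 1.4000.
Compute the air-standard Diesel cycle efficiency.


r^(k-1) = 3.2249
rc^k = 4.5408
eta = 0.5972 = 59.7196%

59.7196%


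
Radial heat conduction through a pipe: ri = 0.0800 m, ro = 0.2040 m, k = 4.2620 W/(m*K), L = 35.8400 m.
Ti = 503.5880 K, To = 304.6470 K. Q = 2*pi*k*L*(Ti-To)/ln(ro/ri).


dT = 198.9410 K
ln(ro/ri) = 0.9361
Q = 2*pi*4.2620*35.8400*198.9410 / 0.9361 = 203970.0710 W

203970.0710 W


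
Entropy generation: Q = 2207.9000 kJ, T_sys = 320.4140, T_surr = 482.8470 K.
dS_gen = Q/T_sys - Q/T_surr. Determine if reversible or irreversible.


dS_sys = 2207.9000/320.4140 = 6.8908 kJ/K
dS_surr = -2207.9000/482.8470 = -4.5727 kJ/K
dS_gen = 6.8908 - 4.5727 = 2.3181 kJ/K (irreversible)

dS_gen = 2.3181 kJ/K, irreversible
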